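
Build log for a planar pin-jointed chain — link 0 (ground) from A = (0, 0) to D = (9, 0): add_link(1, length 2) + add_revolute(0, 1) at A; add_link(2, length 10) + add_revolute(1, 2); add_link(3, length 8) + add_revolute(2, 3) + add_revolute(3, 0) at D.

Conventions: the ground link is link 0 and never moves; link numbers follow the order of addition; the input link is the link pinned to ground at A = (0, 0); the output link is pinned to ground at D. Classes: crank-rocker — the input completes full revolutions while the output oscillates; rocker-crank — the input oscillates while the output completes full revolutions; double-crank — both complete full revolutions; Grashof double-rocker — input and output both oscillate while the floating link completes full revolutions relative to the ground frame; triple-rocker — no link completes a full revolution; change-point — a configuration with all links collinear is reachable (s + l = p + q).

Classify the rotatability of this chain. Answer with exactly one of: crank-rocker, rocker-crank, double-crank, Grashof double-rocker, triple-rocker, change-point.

lengths: ground=9, input=2, coupler=10, output=8
sorted: s=2 (shortest), l=10 (longest), p+q=17
s + l = 12 vs p + q = 17
s + l < p + q (Grashof) with shortest = input link → crank-rocker

crank-rocker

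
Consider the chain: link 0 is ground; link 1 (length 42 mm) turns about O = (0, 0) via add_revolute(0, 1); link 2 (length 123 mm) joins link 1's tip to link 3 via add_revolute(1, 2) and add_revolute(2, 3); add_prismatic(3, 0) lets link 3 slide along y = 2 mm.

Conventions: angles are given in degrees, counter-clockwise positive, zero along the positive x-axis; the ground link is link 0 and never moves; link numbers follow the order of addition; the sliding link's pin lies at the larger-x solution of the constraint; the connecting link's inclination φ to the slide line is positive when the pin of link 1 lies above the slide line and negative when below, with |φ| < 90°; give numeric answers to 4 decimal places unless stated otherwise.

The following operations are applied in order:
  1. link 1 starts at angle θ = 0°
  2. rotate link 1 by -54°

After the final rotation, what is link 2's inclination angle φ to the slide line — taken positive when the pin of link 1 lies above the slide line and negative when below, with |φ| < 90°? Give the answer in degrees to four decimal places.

geometry: r = 42 mm, L = 123 mm, e = 2 mm; θ starts at 0°
rotate link 1 by -54°: θ ← 0° -54° = -54°
h = r sin θ − e = -33.978714 − 2 = -35.978714
sin φ = h / L = -35.978714 / 123 = -0.29250987
φ = arcsin(-0.29250987) = -17.008278°

-17.0083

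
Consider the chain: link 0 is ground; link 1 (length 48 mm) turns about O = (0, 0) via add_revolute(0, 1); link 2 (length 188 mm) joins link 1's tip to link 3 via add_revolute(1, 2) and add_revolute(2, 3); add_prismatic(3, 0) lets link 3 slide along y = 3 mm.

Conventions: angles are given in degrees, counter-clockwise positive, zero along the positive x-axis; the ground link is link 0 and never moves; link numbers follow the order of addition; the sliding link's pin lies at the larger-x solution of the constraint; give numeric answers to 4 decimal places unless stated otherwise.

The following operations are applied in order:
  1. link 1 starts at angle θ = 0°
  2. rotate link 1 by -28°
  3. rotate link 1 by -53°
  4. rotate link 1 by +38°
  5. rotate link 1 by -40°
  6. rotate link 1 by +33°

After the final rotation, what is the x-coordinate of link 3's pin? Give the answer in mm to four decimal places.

geometry: r = 48 mm, L = 188 mm, e = 3 mm; θ starts at 0°
rotate link 1 by -28°: θ ← 0° -28° = -28°
rotate link 1 by -53°: θ ← -28° -53° = -81°
rotate link 1 by +38°: θ ← -81° +38° = -43°
rotate link 1 by -40°: θ ← -43° -40° = -83°
rotate link 1 by +33°: θ ← -83° +33° = -50°
crank pin P = (r cos θ, r sin θ) = (30.853805, -36.770133)
h = r sin θ − e = -36.770133 − 3 = -39.770133
x = r cos θ + √(L² − h²) = 30.853805 + 183.745303 = 214.599109

214.5991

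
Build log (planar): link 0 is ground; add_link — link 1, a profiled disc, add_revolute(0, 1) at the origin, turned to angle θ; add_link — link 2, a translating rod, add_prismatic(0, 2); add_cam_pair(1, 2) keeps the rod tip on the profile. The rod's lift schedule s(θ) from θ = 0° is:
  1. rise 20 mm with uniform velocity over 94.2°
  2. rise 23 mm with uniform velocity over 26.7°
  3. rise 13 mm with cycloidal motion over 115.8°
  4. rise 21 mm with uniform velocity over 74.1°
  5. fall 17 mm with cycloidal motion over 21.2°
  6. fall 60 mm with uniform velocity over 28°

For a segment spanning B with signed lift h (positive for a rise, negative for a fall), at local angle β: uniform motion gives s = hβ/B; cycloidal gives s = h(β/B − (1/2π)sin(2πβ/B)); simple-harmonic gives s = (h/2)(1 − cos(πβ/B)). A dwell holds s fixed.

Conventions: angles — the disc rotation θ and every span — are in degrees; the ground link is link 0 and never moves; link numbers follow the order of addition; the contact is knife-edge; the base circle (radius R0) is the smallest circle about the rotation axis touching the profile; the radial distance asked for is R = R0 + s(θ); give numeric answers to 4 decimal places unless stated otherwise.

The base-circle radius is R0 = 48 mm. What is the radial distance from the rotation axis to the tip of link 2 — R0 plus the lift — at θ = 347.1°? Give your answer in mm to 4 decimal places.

seg 1 [0°–94.2°] uniform, h=20: full span → s += 20 → s = 20.0000
seg 2 [94.2°–120.9°] uniform, h=23: full span → s += 23 → s = 43.0000
seg 3 [120.9°–236.7°] cycloidal, h=13: full span → s += 13 → s = 56.0000
seg 4 [236.7°–310.8°] uniform, h=21: full span → s += 21 → s = 77.0000
seg 5 [310.8°–332°] cycloidal, h=-17: full span → s += -17 → s = 60.0000
seg 6 [332°–360°] uniform, h=-60: θ=347.1° here. β=15.1, B=28. -60·15.1/28 = -32.3571 → s = 27.6429
R = R0 + s = 48 + 27.6429 = 75.6429

75.6429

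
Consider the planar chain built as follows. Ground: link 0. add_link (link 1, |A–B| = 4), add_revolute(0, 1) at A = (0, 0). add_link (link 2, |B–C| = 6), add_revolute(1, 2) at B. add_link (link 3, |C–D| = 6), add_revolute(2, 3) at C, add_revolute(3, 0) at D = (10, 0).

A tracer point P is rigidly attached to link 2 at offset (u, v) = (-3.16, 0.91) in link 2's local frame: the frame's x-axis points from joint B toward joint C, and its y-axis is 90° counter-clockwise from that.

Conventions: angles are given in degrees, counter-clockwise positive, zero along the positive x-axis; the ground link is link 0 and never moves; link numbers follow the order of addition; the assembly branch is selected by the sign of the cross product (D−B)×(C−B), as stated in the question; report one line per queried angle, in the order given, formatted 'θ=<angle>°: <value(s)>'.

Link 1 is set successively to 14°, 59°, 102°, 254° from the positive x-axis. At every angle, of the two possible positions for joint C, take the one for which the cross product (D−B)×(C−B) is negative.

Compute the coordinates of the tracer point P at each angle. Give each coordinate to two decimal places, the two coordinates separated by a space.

A=(0,0), D=(10.00,0)
θ=14°: B = A + 4.00·(cos14°, sin14°) = (3.8812, 0.9677)
θ=14°: |BD| = 6.1949
θ=14°: circle(B,6.00) ∩ circle(D,6.00): a=3.0974, h=5.1387
θ=14°:   candidates: C₊=(7.7433,5.5594) cross=31.833; C₋=(6.1379,-4.5917) cross=-31.833
θ=14°:   branch - wants cross < 0 → take C=(6.1379,-4.5917) (cross=-31.833)
θ=14°: ex = (C−B)/|BC| = (0.3761,-0.9266); ey = (0.9266,0.3761)
θ=14°: P = B + -3.16·ex + 0.91·ey = (3.5358,4.2379)
θ=59°: B = A + 4.00·(cos59°, sin59°) = (2.0602, 3.4287)
θ=59°: |BD| = 8.6485
θ=59°: circle(B,6.00) ∩ circle(D,6.00): a=4.3243, h=4.1594
θ=59°:   candidates: C₊=(7.6791,5.5329) cross=35.973; C₋=(4.3811,-2.1043) cross=-35.973
θ=59°:   branch - wants cross < 0 → take C=(4.3811,-2.1043) (cross=-35.973)
θ=59°: ex = (C−B)/|BC| = (0.3868,-0.9222); ey = (0.9222,0.3868)
θ=59°: P = B + -3.16·ex + 0.91·ey = (1.6770,6.6947)
θ=102°: B = A + 4.00·(cos102°, sin102°) = (-0.8316, 3.9126)
θ=102°: |BD| = 11.5166
θ=102°: circle(B,6.00) ∩ circle(D,6.00): a=5.7583, h=1.6858
θ=102°:   candidates: C₊=(5.1569,3.5418) cross=19.414; C₋=(4.0115,0.3708) cross=-19.414
θ=102°:   branch - wants cross < 0 → take C=(4.0115,0.3708) (cross=-19.414)
θ=102°: ex = (C−B)/|BC| = (0.8072,-0.5903); ey = (0.5903,0.8072)
θ=102°: P = B + -3.16·ex + 0.91·ey = (-2.8452,6.5125)
θ=254°: B = A + 4.00·(cos254°, sin254°) = (-1.1025, -3.8450)
θ=254°: |BD| = 11.7495
θ=254°: circle(B,6.00) ∩ circle(D,6.00): a=5.8748, h=1.2195
θ=254°:   candidates: C₊=(4.0496,-0.7701) cross=14.329; C₋=(4.8478,-3.0749) cross=-14.329
θ=254°:   branch - wants cross < 0 → take C=(4.8478,-3.0749) (cross=-14.329)
θ=254°: ex = (C−B)/|BC| = (0.9917,0.1284); ey = (-0.1284,0.9917)
θ=254°: P = B + -3.16·ex + 0.91·ey = (-4.3532,-3.3482)

θ=14°: 3.54 4.24
θ=59°: 1.68 6.69
θ=102°: -2.85 6.51
θ=254°: -4.35 -3.35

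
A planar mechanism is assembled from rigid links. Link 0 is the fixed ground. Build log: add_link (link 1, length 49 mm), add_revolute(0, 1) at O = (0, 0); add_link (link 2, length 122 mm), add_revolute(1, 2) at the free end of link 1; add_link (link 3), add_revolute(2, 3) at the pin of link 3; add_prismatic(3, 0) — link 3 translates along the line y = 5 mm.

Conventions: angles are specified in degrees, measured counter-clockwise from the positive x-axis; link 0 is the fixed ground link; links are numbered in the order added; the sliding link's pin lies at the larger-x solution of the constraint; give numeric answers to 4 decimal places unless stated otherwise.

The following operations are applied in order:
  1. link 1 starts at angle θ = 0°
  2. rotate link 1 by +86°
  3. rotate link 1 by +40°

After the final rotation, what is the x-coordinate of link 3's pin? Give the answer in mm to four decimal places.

geometry: r = 49 mm, L = 122 mm, e = 5 mm; θ starts at 0°
rotate link 1 by +86°: θ ← 0° +86° = 86°
rotate link 1 by +40°: θ ← 86° +40° = 126°
crank pin P = (r cos θ, r sin θ) = (-28.801477, 39.641833)
h = r sin θ − e = 39.641833 − 5 = 34.641833
x = r cos θ + √(L² − h²) = -28.801477 + 116.978389 = 88.176911

88.1769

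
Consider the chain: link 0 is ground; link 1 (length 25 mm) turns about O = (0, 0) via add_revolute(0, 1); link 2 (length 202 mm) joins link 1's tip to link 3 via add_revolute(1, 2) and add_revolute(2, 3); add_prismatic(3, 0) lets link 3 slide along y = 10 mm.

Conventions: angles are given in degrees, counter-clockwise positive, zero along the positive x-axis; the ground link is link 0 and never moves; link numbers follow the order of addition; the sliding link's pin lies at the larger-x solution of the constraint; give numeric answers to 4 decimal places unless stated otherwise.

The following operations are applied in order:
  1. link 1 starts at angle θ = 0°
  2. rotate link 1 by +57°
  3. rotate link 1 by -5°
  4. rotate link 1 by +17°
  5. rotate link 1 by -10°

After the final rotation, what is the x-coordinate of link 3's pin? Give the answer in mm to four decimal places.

geometry: r = 25 mm, L = 202 mm, e = 10 mm; θ starts at 0°
rotate link 1 by +57°: θ ← 0° +57° = 57°
rotate link 1 by -5°: θ ← 57° -5° = 52°
rotate link 1 by +17°: θ ← 52° +17° = 69°
rotate link 1 by -10°: θ ← 69° -10° = 59°
crank pin P = (r cos θ, r sin θ) = (12.875952, 21.429183)
h = r sin θ − e = 21.429183 − 10 = 11.429183
x = r cos θ + √(L² − h²) = 12.875952 + 201.676409 = 214.552360

214.5524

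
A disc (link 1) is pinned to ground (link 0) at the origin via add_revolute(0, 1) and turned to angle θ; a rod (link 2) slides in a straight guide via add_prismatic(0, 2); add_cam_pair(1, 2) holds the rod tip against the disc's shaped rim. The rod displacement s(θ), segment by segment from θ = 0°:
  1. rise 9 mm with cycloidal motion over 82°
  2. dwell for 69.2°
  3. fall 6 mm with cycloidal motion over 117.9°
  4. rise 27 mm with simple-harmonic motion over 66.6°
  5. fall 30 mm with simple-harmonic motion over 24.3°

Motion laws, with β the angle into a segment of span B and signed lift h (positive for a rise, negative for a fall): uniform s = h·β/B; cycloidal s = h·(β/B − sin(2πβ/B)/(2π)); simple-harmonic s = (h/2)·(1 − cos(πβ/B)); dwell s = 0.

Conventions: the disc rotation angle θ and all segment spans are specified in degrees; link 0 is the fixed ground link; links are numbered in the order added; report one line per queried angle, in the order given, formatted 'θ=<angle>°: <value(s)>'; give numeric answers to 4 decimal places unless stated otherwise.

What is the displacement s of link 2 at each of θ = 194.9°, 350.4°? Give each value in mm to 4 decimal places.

segment 1 (0° to 82°, cycloidal, h = 9) is passed completely: s = 0.0000 + (9) = 9.0000
segment 2 (82° to 151.2°, dwell): s unchanged at 9.0000
θ = 194.9° falls in segment 3 (151.2° to 269.1°, cycloidal, h = -6): β = 194.9 − 151.2 = 43.7°, B = 117.9°; Δs = -6·(0.3707 − sin(2π·0.3707)/(2π)) = -1.5305; s = 9.0000 − 1.5305 = 7.4695
segment 3 (151.2° to 269.1°, cycloidal, h = -6) is passed completely: s = 9.0000 + (-6) = 3.0000
segment 4 (269.1° to 335.7°, simple-harmonic, h = 27) is passed completely: s = 3.0000 + (27) = 30.0000
θ = 350.4° falls in segment 5 (335.7° to 360°, simple-harmonic, h = -30): β = 350.4 − 335.7 = 14.7°, B = 24.3°; Δs = -30/2·(1 − cos(π·0.6049)) = -19.8560; s = 30.0000 − 19.8560 = 10.1440

θ=194.9°: 7.4695
θ=350.4°: 10.1440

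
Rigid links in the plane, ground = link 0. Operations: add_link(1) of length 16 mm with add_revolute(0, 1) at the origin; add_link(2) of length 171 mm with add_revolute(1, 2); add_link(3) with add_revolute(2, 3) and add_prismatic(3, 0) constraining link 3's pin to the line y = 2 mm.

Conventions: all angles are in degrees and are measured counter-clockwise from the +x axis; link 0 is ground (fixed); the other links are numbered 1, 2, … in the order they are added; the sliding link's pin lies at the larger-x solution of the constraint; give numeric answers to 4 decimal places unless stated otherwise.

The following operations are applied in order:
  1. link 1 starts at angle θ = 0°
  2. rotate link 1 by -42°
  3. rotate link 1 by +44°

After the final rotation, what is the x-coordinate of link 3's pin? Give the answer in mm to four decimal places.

geometry: r = 16 mm, L = 171 mm, e = 2 mm; θ starts at 0°
rotate link 1 by -42°: θ ← 0° -42° = -42°
rotate link 1 by +44°: θ ← -42° +44° = 2°
crank pin P = (r cos θ, r sin θ) = (15.990253, 0.558392)
h = r sin θ − e = 0.558392 − 2 = -1.441608
x = r cos θ + √(L² − h²) = 15.990253 + 170.993923 = 186.984176

186.9842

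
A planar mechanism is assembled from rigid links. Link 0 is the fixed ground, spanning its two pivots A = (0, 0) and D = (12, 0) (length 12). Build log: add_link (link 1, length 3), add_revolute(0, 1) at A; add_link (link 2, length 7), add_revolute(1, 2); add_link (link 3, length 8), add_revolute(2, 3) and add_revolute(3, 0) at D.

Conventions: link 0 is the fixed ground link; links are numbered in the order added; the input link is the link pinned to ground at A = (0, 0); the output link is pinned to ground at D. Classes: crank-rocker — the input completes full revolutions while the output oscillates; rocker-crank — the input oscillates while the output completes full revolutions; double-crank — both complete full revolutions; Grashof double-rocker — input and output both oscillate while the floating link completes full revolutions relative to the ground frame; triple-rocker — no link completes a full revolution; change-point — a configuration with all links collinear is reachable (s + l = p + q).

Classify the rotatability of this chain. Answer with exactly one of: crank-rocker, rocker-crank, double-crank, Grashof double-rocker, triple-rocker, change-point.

lengths: ground=12, input=3, coupler=7, output=8
sorted: s=3 (shortest), l=12 (longest), p+q=15
s + l = 15 vs p + q = 15
s + l = p + q → change-point (collinear configuration reachable)

change-point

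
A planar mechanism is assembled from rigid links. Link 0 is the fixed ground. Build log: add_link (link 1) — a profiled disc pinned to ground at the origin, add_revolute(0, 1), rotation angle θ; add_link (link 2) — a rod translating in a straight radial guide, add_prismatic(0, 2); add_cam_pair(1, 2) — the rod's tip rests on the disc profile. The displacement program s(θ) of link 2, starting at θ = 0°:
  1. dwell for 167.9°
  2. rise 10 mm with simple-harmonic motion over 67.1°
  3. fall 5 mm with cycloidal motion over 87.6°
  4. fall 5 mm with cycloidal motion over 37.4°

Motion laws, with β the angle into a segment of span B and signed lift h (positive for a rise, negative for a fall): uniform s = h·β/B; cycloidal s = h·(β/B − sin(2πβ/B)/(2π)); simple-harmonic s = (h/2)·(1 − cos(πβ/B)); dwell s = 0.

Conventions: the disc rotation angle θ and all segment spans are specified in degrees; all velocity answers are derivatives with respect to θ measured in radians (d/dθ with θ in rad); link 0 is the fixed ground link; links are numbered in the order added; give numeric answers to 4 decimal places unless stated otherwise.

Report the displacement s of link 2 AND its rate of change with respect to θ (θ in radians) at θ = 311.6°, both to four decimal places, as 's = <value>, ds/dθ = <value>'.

seg 1 [0°–167.9°] dwell: s stays 0.0000
seg 2 [167.9°–235°] simple-harmonic, h=10: full span → s += 10 → s = 10.0000
seg 3 [235°–322.6°] cycloidal, h=-5: θ=311.6° here. β=76.6, B=87.6. -5·(0.8744 − sin(2π·0.8744)/(2π)) = -4.9369 → s = 5.0631
velocity in seg [235°–322.6°] (cycloidal), θ in radians: β = 76.6° = 1.3369 rad, B = 87.6° = 1.5289 rad; ds/dθ = (h/B)(1 − cos(2πβ/B)) = ((-5)/1.5289)(1 − cos(2π·0.8744)) = -0.966159 mm/rad

s = 5.0631, ds/dθ = -0.9662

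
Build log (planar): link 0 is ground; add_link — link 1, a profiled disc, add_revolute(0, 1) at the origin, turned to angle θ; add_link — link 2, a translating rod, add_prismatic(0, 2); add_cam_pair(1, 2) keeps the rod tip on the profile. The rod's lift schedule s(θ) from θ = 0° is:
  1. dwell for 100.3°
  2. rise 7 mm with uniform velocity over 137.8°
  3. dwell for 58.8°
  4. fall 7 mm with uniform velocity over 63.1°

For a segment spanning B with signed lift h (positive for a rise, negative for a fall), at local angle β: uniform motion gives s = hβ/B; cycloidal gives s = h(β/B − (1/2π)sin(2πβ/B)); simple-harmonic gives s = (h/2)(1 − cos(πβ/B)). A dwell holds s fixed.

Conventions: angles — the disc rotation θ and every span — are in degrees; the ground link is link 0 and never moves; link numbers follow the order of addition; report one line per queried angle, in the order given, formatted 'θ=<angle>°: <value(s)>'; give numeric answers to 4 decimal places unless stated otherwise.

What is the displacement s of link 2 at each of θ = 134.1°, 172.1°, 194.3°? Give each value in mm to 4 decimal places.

seg 1 [0°–100.3°] dwell: s stays 0.0000
seg 2 [100.3°–238.1°] uniform, h=7: θ=134.1° here. β=33.8, B=137.8. 7·33.8/137.8 = 1.7170 → s = 1.7170
seg 2 [100.3°–238.1°] uniform, h=7: θ=172.1° here. β=71.8, B=137.8. 7·71.8/137.8 = 3.6473 → s = 3.6473
seg 2 [100.3°–238.1°] uniform, h=7: θ=194.3° here. β=94, B=137.8. 7·94/137.8 = 4.7750 → s = 4.7750

θ=134.1°: 1.7170
θ=172.1°: 3.6473
θ=194.3°: 4.7750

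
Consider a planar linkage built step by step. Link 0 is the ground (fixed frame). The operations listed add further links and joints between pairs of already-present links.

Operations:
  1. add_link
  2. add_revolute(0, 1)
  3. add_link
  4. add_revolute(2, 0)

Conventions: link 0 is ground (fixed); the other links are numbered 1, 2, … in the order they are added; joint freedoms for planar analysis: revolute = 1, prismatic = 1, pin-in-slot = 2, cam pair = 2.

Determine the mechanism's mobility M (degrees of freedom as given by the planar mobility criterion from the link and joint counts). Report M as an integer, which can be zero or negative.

L=1 J1=0 J2=0
add link → L=2 J1=0 J2=0
R@0,1 dof=1 J1 → L=2 J1=1 J2=0
add link → L=3 J1=1 J2=0
R@2,0 dof=1 J1 → L=3 J1=2 J2=0
M=3(L−1)−2J1−J2=3·2−2·2−0=2

M = 2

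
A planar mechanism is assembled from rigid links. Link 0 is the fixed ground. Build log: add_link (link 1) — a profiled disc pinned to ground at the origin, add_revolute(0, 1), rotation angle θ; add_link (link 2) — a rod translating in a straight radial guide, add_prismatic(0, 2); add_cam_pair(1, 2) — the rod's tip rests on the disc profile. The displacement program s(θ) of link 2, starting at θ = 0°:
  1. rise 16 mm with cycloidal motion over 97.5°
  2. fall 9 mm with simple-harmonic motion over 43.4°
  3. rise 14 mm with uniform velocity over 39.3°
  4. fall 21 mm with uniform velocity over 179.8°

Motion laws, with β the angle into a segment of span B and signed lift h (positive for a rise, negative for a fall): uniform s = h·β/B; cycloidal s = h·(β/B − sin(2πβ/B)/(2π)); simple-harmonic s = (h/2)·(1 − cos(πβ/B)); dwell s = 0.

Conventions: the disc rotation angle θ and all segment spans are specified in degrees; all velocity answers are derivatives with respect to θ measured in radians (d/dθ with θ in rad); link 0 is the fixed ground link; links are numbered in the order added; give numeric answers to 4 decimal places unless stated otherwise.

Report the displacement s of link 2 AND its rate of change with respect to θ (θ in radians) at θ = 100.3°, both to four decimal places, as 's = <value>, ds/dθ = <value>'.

seg 1 [0°–97.5°] cycloidal, h=16: full span → s += 16 → s = 16.0000
seg 2 [97.5°–140.9°] simple-harmonic, h=-9: θ=100.3° here. β=2.8, B=43.4. -9/2·(1 − cos(π·0.0645)) = -0.0921 → s = 15.9079
velocity in seg [97.5°–140.9°] (simple-harmonic), θ in radians: β = 2.8° = 0.0489 rad, B = 43.4° = 0.7575 rad; ds/dθ = (πh/(2B)) sin(πβ/B) = (π·(-9)/(2·0.7575)) sin(π·0.0645) = -3.756954 mm/rad

s = 15.9079, ds/dθ = -3.7570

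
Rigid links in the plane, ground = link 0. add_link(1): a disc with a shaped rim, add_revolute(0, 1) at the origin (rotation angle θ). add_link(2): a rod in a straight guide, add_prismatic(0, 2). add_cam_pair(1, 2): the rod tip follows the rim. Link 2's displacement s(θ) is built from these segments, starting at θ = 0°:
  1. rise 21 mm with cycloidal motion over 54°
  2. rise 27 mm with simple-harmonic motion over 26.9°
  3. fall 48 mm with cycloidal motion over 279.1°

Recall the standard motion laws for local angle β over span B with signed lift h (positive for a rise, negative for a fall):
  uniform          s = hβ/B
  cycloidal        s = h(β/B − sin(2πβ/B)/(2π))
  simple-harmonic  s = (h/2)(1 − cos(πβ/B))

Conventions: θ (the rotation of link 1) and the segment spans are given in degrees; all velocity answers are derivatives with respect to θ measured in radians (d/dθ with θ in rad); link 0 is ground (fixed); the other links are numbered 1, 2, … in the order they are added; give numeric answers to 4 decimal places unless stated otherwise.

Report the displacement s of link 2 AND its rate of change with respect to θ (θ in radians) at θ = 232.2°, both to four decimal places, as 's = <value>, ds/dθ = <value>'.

segment 1 (0° to 54°, cycloidal, h = 21) is passed completely: s = 0.0000 + (21) = 21.0000
segment 2 (54° to 80.9°, simple-harmonic, h = 27) is passed completely: s = 21.0000 + (27) = 48.0000
θ = 232.2° falls in segment 3 (80.9° to 360°, cycloidal, h = -48): β = 232.2 − 80.9 = 151.3°, B = 279.1°; Δs = -48·(0.5421 − sin(2π·0.5421)/(2π)) = -28.0181; s = 48.0000 − 28.0181 = 19.9819
velocity in seg [80.9°–360°] (cycloidal), θ in radians: β = 151.3° = 2.6407 rad, B = 279.1° = 4.8712 rad; ds/dθ = (h/B)(1 − cos(2πβ/B)) = ((-48)/4.8712)(1 − cos(2π·0.5421)) = -19.364880 mm/rad

s = 19.9819, ds/dθ = -19.3649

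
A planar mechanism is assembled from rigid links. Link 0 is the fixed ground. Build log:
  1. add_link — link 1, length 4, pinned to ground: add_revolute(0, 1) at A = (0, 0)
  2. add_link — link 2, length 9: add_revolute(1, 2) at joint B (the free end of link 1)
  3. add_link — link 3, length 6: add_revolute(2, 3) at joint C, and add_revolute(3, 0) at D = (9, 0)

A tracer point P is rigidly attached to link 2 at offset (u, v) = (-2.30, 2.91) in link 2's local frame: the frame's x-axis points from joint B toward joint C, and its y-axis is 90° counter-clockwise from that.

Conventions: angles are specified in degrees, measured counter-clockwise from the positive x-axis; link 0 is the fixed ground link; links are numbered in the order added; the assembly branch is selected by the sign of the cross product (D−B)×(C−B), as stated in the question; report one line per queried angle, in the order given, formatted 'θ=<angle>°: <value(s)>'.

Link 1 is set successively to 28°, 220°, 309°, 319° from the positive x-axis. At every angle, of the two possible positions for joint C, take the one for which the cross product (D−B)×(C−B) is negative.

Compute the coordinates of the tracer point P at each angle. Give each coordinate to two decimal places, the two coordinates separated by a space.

A=(0,0), D=(9.00,0)
θ=28°: B = A + 4.00·(cos28°, sin28°) = (3.5318, 1.8779)
θ=28°: |BD| = 5.7817
θ=28°: circle(B,9.00) ∩ circle(D,6.00): a=6.7824, h=5.9159
θ=28°:   candidates: C₊=(11.8680,5.2702) cross=34.204; C₋=(8.0250,-5.9203) cross=-34.204
θ=28°:   branch - wants cross < 0 → take C=(8.0250,-5.9203) (cross=-34.204)
θ=28°: ex = (C−B)/|BC| = (0.4992,-0.8665); ey = (0.8665,0.4992)
θ=28°: P = B + -2.30·ex + 2.91·ey = (4.9049,5.3236)
θ=220°: B = A + 4.00·(cos220°, sin220°) = (-3.0642, -2.5712)
θ=220°: |BD| = 12.3351
θ=220°: circle(B,9.00) ∩ circle(D,6.00): a=7.9916, h=4.1393
θ=220°:   candidates: C₊=(3.8891,3.1430) cross=51.059; C₋=(5.6147,-4.9538) cross=-51.059
θ=220°:   branch - wants cross < 0 → take C=(5.6147,-4.9538) (cross=-51.059)
θ=220°: ex = (C−B)/|BC| = (0.9643,-0.2647); ey = (0.2647,0.9643)
θ=220°: P = B + -2.30·ex + 2.91·ey = (-4.5117,0.8439)
θ=309°: B = A + 4.00·(cos309°, sin309°) = (2.5173, -3.1086)
θ=309°: |BD| = 7.1895
θ=309°: circle(B,9.00) ∩ circle(D,6.00): a=6.7243, h=5.9819
θ=309°:   candidates: C₊=(5.9941,5.1927) cross=43.007; C₋=(11.1670,-5.5950) cross=-43.007
θ=309°:   branch - wants cross < 0 → take C=(11.1670,-5.5950) (cross=-43.007)
θ=309°: ex = (C−B)/|BC| = (0.9611,-0.2763); ey = (0.2763,0.9611)
θ=309°: P = B + -2.30·ex + 2.91·ey = (1.1107,0.3236)
θ=319°: B = A + 4.00·(cos319°, sin319°) = (3.0188, -2.6242)
θ=319°: |BD| = 6.5315
θ=319°: circle(B,9.00) ∩ circle(D,6.00): a=6.7106, h=5.9973
θ=319°:   candidates: C₊=(6.7544,5.5639) cross=39.172; C₋=(11.5736,-5.4200) cross=-39.172
θ=319°:   branch - wants cross < 0 → take C=(11.5736,-5.4200) (cross=-39.172)
θ=319°: ex = (C−B)/|BC| = (0.9505,-0.3106); ey = (0.3106,0.9505)
θ=319°: P = B + -2.30·ex + 2.91·ey = (1.7366,0.8563)

θ=28°: 4.90 5.32
θ=220°: -4.51 0.84
θ=309°: 1.11 0.32
θ=319°: 1.74 0.86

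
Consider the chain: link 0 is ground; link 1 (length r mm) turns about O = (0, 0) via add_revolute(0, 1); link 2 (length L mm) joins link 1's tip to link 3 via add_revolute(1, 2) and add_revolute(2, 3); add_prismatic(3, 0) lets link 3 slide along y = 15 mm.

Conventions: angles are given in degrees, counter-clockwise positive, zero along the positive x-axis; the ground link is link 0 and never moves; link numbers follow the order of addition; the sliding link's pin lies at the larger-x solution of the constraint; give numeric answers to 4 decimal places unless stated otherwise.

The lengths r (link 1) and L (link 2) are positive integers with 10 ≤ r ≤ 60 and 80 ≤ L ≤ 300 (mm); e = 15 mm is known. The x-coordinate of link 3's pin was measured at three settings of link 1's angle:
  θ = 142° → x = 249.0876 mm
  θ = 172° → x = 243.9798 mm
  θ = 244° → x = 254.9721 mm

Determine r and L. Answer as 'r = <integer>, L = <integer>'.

constraint per measurement: (x − r cos θ)² + (r sin θ − e)² = L²
subtracting the θ₁ and θ₂ equations cancels the r² and L² terms:
r = (x₁² − x₂²) / (2[(x₁cos θ₁ + e sin θ₁) − (x₂cos θ₂ + e sin θ₂)]) = 23.9998 → r = 24
L² = (x₁ − r cos θ₁)² + (r sin θ₁ − e)² = 71823.9742 → L = 268.0000 → L = 268
check at θ₃=244°: x = 254.9721 (printed 254.9721) ✓

r = 24, L = 268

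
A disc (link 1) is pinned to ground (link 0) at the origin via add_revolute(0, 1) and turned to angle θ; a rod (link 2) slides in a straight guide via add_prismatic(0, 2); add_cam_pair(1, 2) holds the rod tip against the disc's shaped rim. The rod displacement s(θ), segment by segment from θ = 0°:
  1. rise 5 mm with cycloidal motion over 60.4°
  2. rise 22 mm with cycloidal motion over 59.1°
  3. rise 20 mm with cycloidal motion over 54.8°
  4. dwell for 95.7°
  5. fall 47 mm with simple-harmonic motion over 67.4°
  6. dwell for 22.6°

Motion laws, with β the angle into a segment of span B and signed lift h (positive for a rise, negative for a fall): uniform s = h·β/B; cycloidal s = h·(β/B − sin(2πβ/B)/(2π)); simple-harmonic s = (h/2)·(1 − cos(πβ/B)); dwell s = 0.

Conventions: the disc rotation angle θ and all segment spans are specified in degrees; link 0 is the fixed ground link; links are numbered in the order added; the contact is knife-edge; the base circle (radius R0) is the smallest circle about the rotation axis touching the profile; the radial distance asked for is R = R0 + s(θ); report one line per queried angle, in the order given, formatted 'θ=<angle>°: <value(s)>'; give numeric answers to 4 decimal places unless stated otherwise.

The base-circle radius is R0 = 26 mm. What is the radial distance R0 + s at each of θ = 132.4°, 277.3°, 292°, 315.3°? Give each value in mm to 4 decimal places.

segment 1 (0° to 60.4°, cycloidal, h = 5) is passed completely: s = 0.0000 + (5) = 5.0000
segment 2 (60.4° to 119.5°, cycloidal, h = 22) is passed completely: s = 5.0000 + (22) = 27.0000
θ = 132.4° falls in segment 3 (119.5° to 174.3°, cycloidal, h = 20): β = 132.4 − 119.5 = 12.9°, B = 54.8°; Δs = 20·(0.2354 − sin(2π·0.2354)/(2π)) = 1.5383; s = 27.0000 + 1.5383 = 28.5383
segment 3 (119.5° to 174.3°, cycloidal, h = 20) is passed completely: s = 27.0000 + (20) = 47.0000
segment 4 (174.3° to 270°, dwell): s unchanged at 47.0000
θ = 277.3° falls in segment 5 (270° to 337.4°, simple-harmonic, h = -47): β = 277.3 − 270 = 7.3°, B = 67.4°; Δs = -47/2·(1 − cos(π·0.1083)) = -1.3473; s = 47.0000 − 1.3473 = 45.6527
θ = 292° falls in segment 5 (270° to 337.4°, simple-harmonic, h = -47): β = 292 − 270 = 22°, B = 67.4°; Δs = -47/2·(1 − cos(π·0.3264)) = -11.3101; s = 47.0000 − 11.3101 = 35.6899
θ = 315.3° falls in segment 5 (270° to 337.4°, simple-harmonic, h = -47): β = 315.3 − 270 = 45.3°, B = 67.4°; Δs = -47/2·(1 − cos(π·0.6721)) = -35.5961; s = 47.0000 − 35.5961 = 11.4039
θ=132.4°: R = R0 + s = 26 + 28.5383 = 54.5383
θ=277.3°: R = R0 + s = 26 + 45.6527 = 71.6527
θ=292°: R = R0 + s = 26 + 35.6899 = 61.6899
θ=315.3°: R = R0 + s = 26 + 11.4039 = 37.4039

θ=132.4°: 54.5383
θ=277.3°: 71.6527
θ=292°: 61.6899
θ=315.3°: 37.4039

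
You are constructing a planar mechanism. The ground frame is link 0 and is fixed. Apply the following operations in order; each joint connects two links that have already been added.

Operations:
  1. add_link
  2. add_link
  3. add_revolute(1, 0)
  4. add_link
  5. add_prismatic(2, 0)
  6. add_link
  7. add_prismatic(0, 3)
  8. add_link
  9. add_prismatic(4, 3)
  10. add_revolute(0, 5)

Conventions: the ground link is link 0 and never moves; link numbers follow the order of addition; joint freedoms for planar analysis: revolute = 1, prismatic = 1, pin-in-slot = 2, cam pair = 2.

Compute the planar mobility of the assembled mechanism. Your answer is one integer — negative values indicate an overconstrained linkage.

link 0 = ground. State L|J1|J2 = 1|0|0
+link1  2|0|0
+link2  3|0|0
R(1,0) f=1→J1  3|1|0
+link3  4|1|0
P(2,0) f=1→J1  4|2|0
+link4  5|2|0
P(0,3) f=1→J1  5|3|0
+link5  6|3|0
P(4,3) f=1→J1  6|4|0
R(0,5) f=1→J1  6|5|0
M = 3(6−1)−2·5−0 = 15−10−0 = 5

M = 5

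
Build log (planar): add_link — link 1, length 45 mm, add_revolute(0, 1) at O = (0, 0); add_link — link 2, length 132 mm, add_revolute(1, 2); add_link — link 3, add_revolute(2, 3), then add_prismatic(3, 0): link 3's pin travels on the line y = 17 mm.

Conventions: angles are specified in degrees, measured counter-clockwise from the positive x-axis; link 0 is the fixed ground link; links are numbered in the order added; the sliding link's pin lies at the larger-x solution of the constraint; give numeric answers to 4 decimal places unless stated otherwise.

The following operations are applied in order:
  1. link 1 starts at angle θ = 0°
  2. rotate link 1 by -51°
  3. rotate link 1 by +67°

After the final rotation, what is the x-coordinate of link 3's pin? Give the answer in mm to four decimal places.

geometry: r = 45 mm, L = 132 mm, e = 17 mm; θ starts at 0°
rotate link 1 by -51°: θ ← 0° -51° = -51°
rotate link 1 by +67°: θ ← -51° +67° = 16°
crank pin P = (r cos θ, r sin θ) = (43.256776, 12.403681)
h = r sin θ − e = 12.403681 − 17 = -4.596319
x = r cos θ + √(L² − h²) = 43.256776 + 131.919952 = 175.176729

175.1767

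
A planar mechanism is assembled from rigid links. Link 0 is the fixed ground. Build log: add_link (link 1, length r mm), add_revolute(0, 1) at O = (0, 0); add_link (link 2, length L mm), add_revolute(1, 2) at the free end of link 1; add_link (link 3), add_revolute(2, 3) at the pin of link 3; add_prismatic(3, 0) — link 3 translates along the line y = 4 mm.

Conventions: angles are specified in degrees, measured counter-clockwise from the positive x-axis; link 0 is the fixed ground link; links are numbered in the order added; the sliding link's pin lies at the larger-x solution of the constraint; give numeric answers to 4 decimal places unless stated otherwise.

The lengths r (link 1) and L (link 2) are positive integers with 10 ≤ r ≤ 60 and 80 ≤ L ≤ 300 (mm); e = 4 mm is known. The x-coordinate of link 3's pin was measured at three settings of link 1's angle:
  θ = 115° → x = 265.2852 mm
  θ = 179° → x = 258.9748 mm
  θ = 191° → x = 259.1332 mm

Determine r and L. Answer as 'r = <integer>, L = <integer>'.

constraint per measurement: (x − r cos θ)² + (r sin θ − e)² = L²
subtracting the θ₁ and θ₂ equations cancels the r² and L² terms:
r = (x₁² − x₂²) / (2[(x₁cos θ₁ + e sin θ₁) − (x₂cos θ₂ + e sin θ₂)]) = 11.0000 → r = 11
L² = (x₁ − r cos θ₁)² + (r sin θ₁ − e)² = 72899.9984 → L = 270.0000 → L = 270
check at θ₃=191°: x = 259.1332 (printed 259.1332) ✓

r = 11, L = 270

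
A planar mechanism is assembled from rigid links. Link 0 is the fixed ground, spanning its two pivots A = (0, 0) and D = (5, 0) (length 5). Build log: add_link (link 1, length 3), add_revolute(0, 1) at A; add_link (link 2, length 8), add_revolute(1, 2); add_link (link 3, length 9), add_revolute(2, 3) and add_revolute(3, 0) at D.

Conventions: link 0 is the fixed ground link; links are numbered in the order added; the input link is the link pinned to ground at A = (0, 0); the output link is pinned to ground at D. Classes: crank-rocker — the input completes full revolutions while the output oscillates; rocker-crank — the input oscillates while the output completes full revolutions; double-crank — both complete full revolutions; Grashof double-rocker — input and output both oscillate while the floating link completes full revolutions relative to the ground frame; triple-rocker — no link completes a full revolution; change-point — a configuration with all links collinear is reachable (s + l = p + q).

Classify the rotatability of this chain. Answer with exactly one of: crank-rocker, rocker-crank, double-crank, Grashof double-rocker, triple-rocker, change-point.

lengths: ground=5, input=3, coupler=8, output=9
sorted: s=3 (shortest), l=9 (longest), p+q=13
s + l = 12 vs p + q = 13
s + l < p + q (Grashof) with shortest = input link → crank-rocker

crank-rocker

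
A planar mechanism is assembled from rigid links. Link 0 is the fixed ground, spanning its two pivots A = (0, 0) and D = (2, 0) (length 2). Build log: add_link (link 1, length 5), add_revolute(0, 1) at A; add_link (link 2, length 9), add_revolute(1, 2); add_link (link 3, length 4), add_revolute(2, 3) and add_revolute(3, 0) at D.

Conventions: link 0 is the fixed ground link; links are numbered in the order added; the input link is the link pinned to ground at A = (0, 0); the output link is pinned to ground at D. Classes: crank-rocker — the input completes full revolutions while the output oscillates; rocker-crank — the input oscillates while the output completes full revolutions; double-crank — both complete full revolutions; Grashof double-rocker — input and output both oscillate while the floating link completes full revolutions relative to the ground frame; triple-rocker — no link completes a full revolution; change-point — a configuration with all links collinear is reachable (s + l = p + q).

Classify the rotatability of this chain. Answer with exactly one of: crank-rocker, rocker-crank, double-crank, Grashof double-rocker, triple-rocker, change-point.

lengths: ground=2, input=5, coupler=9, output=4
sorted: s=2 (shortest), l=9 (longest), p+q=9
s + l = 11 vs p + q = 9
s + l > p + q → non-Grashof → no link fully rotates → triple-rocker

triple-rocker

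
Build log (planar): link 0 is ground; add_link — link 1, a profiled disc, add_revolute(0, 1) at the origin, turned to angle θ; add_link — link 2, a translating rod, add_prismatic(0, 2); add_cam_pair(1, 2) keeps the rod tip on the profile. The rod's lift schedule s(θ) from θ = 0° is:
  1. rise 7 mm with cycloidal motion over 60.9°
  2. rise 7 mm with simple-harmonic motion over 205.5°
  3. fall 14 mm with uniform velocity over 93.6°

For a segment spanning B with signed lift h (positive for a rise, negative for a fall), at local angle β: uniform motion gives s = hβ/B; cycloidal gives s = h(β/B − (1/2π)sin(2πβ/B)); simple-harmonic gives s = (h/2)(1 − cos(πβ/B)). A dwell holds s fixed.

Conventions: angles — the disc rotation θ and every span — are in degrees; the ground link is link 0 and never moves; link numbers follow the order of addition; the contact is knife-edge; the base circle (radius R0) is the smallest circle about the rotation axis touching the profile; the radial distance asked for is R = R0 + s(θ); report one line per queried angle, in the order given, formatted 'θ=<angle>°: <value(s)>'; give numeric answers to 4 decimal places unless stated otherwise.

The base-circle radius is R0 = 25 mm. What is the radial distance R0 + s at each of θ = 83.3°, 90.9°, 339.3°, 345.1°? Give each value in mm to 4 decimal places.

seg 1 [0°–60.9°] cycloidal, h=7: full span → s += 7 → s = 7.0000
seg 2 [60.9°–266.4°] simple-harmonic, h=7: θ=83.3° here. β=22.4, B=205.5. 7/2·(1 − cos(π·0.1090)) = 0.2032 → s = 7.2032
seg 2 [60.9°–266.4°] simple-harmonic, h=7: θ=90.9° here. β=30, B=205.5. 7/2·(1 − cos(π·0.1460)) = 0.3617 → s = 7.3617
seg 2 [60.9°–266.4°] simple-harmonic, h=7: full span → s += 7 → s = 14.0000
seg 3 [266.4°–360°] uniform, h=-14: θ=339.3° here. β=72.9, B=93.6. -14·72.9/93.6 = -10.9038 → s = 3.0962
seg 3 [266.4°–360°] uniform, h=-14: θ=345.1° here. β=78.7, B=93.6. -14·78.7/93.6 = -11.7714 → s = 2.2286
θ=83.3°: R = R0 + s = 25 + 7.2032 = 32.2032
θ=90.9°: R = R0 + s = 25 + 7.3617 = 32.3617
θ=339.3°: R = R0 + s = 25 + 3.0962 = 28.0962
θ=345.1°: R = R0 + s = 25 + 2.2286 = 27.2286

θ=83.3°: 32.2032
θ=90.9°: 32.3617
θ=339.3°: 28.0962
θ=345.1°: 27.2286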